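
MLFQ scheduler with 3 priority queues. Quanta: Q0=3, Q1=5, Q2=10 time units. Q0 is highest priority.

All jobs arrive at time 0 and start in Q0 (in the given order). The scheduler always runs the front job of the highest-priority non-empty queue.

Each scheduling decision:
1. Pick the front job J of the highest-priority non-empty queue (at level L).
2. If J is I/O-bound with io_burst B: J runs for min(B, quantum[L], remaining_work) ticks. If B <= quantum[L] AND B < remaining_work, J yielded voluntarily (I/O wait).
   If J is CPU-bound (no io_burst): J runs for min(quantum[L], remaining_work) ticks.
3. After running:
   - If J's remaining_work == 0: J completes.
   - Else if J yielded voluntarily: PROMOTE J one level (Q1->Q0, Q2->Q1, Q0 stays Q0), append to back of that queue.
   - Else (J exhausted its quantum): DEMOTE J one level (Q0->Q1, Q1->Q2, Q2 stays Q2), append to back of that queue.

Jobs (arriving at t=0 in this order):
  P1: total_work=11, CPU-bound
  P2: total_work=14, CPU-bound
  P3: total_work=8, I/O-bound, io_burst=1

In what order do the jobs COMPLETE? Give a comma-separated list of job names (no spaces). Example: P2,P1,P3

t=0-3: P1@Q0 runs 3, rem=8, quantum used, demote→Q1. Q0=[P2,P3] Q1=[P1] Q2=[]
t=3-6: P2@Q0 runs 3, rem=11, quantum used, demote→Q1. Q0=[P3] Q1=[P1,P2] Q2=[]
t=6-7: P3@Q0 runs 1, rem=7, I/O yield, promote→Q0. Q0=[P3] Q1=[P1,P2] Q2=[]
t=7-8: P3@Q0 runs 1, rem=6, I/O yield, promote→Q0. Q0=[P3] Q1=[P1,P2] Q2=[]
t=8-9: P3@Q0 runs 1, rem=5, I/O yield, promote→Q0. Q0=[P3] Q1=[P1,P2] Q2=[]
t=9-10: P3@Q0 runs 1, rem=4, I/O yield, promote→Q0. Q0=[P3] Q1=[P1,P2] Q2=[]
t=10-11: P3@Q0 runs 1, rem=3, I/O yield, promote→Q0. Q0=[P3] Q1=[P1,P2] Q2=[]
t=11-12: P3@Q0 runs 1, rem=2, I/O yield, promote→Q0. Q0=[P3] Q1=[P1,P2] Q2=[]
t=12-13: P3@Q0 runs 1, rem=1, I/O yield, promote→Q0. Q0=[P3] Q1=[P1,P2] Q2=[]
t=13-14: P3@Q0 runs 1, rem=0, completes. Q0=[] Q1=[P1,P2] Q2=[]
t=14-19: P1@Q1 runs 5, rem=3, quantum used, demote→Q2. Q0=[] Q1=[P2] Q2=[P1]
t=19-24: P2@Q1 runs 5, rem=6, quantum used, demote→Q2. Q0=[] Q1=[] Q2=[P1,P2]
t=24-27: P1@Q2 runs 3, rem=0, completes. Q0=[] Q1=[] Q2=[P2]
t=27-33: P2@Q2 runs 6, rem=0, completes. Q0=[] Q1=[] Q2=[]

Answer: P3,P1,P2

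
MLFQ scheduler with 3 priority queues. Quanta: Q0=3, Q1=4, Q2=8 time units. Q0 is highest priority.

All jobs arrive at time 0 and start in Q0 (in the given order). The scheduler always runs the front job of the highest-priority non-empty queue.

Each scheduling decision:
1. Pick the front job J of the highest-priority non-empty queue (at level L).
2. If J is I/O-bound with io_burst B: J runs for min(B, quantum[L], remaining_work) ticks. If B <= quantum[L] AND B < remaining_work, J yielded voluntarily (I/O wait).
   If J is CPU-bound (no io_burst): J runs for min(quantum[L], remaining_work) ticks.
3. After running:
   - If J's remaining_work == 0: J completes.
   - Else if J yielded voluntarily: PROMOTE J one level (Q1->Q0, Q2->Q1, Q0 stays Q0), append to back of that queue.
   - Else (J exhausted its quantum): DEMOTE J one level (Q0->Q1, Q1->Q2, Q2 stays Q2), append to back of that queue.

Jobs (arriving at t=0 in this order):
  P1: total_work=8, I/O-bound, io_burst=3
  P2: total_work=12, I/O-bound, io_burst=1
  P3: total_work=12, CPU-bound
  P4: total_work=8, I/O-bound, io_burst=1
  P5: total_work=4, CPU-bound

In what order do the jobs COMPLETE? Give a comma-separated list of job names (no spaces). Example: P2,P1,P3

Answer: P1,P4,P2,P5,P3

Derivation:
t=0-3: P1@Q0 runs 3, rem=5, I/O yield, promote→Q0. Q0=[P2,P3,P4,P5,P1] Q1=[] Q2=[]
t=3-4: P2@Q0 runs 1, rem=11, I/O yield, promote→Q0. Q0=[P3,P4,P5,P1,P2] Q1=[] Q2=[]
t=4-7: P3@Q0 runs 3, rem=9, quantum used, demote→Q1. Q0=[P4,P5,P1,P2] Q1=[P3] Q2=[]
t=7-8: P4@Q0 runs 1, rem=7, I/O yield, promote→Q0. Q0=[P5,P1,P2,P4] Q1=[P3] Q2=[]
t=8-11: P5@Q0 runs 3, rem=1, quantum used, demote→Q1. Q0=[P1,P2,P4] Q1=[P3,P5] Q2=[]
t=11-14: P1@Q0 runs 3, rem=2, I/O yield, promote→Q0. Q0=[P2,P4,P1] Q1=[P3,P5] Q2=[]
t=14-15: P2@Q0 runs 1, rem=10, I/O yield, promote→Q0. Q0=[P4,P1,P2] Q1=[P3,P5] Q2=[]
t=15-16: P4@Q0 runs 1, rem=6, I/O yield, promote→Q0. Q0=[P1,P2,P4] Q1=[P3,P5] Q2=[]
t=16-18: P1@Q0 runs 2, rem=0, completes. Q0=[P2,P4] Q1=[P3,P5] Q2=[]
t=18-19: P2@Q0 runs 1, rem=9, I/O yield, promote→Q0. Q0=[P4,P2] Q1=[P3,P5] Q2=[]
t=19-20: P4@Q0 runs 1, rem=5, I/O yield, promote→Q0. Q0=[P2,P4] Q1=[P3,P5] Q2=[]
t=20-21: P2@Q0 runs 1, rem=8, I/O yield, promote→Q0. Q0=[P4,P2] Q1=[P3,P5] Q2=[]
t=21-22: P4@Q0 runs 1, rem=4, I/O yield, promote→Q0. Q0=[P2,P4] Q1=[P3,P5] Q2=[]
t=22-23: P2@Q0 runs 1, rem=7, I/O yield, promote→Q0. Q0=[P4,P2] Q1=[P3,P5] Q2=[]
t=23-24: P4@Q0 runs 1, rem=3, I/O yield, promote→Q0. Q0=[P2,P4] Q1=[P3,P5] Q2=[]
t=24-25: P2@Q0 runs 1, rem=6, I/O yield, promote→Q0. Q0=[P4,P2] Q1=[P3,P5] Q2=[]
t=25-26: P4@Q0 runs 1, rem=2, I/O yield, promote→Q0. Q0=[P2,P4] Q1=[P3,P5] Q2=[]
t=26-27: P2@Q0 runs 1, rem=5, I/O yield, promote→Q0. Q0=[P4,P2] Q1=[P3,P5] Q2=[]
t=27-28: P4@Q0 runs 1, rem=1, I/O yield, promote→Q0. Q0=[P2,P4] Q1=[P3,P5] Q2=[]
t=28-29: P2@Q0 runs 1, rem=4, I/O yield, promote→Q0. Q0=[P4,P2] Q1=[P3,P5] Q2=[]
t=29-30: P4@Q0 runs 1, rem=0, completes. Q0=[P2] Q1=[P3,P5] Q2=[]
t=30-31: P2@Q0 runs 1, rem=3, I/O yield, promote→Q0. Q0=[P2] Q1=[P3,P5] Q2=[]
t=31-32: P2@Q0 runs 1, rem=2, I/O yield, promote→Q0. Q0=[P2] Q1=[P3,P5] Q2=[]
t=32-33: P2@Q0 runs 1, rem=1, I/O yield, promote→Q0. Q0=[P2] Q1=[P3,P5] Q2=[]
t=33-34: P2@Q0 runs 1, rem=0, completes. Q0=[] Q1=[P3,P5] Q2=[]
t=34-38: P3@Q1 runs 4, rem=5, quantum used, demote→Q2. Q0=[] Q1=[P5] Q2=[P3]
t=38-39: P5@Q1 runs 1, rem=0, completes. Q0=[] Q1=[] Q2=[P3]
t=39-44: P3@Q2 runs 5, rem=0, completes. Q0=[] Q1=[] Q2=[]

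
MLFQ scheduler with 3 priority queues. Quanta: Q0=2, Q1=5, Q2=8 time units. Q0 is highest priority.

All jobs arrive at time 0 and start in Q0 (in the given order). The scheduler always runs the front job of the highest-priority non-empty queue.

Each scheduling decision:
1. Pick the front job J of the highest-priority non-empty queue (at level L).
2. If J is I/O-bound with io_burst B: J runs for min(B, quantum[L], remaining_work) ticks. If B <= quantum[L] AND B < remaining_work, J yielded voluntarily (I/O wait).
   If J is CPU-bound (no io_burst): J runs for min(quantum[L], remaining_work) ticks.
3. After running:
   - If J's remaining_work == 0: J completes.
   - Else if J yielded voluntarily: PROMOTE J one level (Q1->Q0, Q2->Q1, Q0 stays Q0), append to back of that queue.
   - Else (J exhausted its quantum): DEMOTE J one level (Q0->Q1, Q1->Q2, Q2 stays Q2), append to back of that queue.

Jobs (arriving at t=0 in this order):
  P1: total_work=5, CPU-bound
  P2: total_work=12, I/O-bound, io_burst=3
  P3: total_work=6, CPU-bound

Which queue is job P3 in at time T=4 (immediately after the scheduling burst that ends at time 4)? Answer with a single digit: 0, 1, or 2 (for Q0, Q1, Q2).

Answer: 0

Derivation:
t=0-2: P1@Q0 runs 2, rem=3, quantum used, demote→Q1. Q0=[P2,P3] Q1=[P1] Q2=[]
t=2-4: P2@Q0 runs 2, rem=10, quantum used, demote→Q1. Q0=[P3] Q1=[P1,P2] Q2=[]
t=4-6: P3@Q0 runs 2, rem=4, quantum used, demote→Q1. Q0=[] Q1=[P1,P2,P3] Q2=[]
t=6-9: P1@Q1 runs 3, rem=0, completes. Q0=[] Q1=[P2,P3] Q2=[]
t=9-12: P2@Q1 runs 3, rem=7, I/O yield, promote→Q0. Q0=[P2] Q1=[P3] Q2=[]
t=12-14: P2@Q0 runs 2, rem=5, quantum used, demote→Q1. Q0=[] Q1=[P3,P2] Q2=[]
t=14-18: P3@Q1 runs 4, rem=0, completes. Q0=[] Q1=[P2] Q2=[]
t=18-21: P2@Q1 runs 3, rem=2, I/O yield, promote→Q0. Q0=[P2] Q1=[] Q2=[]
t=21-23: P2@Q0 runs 2, rem=0, completes. Q0=[] Q1=[] Q2=[]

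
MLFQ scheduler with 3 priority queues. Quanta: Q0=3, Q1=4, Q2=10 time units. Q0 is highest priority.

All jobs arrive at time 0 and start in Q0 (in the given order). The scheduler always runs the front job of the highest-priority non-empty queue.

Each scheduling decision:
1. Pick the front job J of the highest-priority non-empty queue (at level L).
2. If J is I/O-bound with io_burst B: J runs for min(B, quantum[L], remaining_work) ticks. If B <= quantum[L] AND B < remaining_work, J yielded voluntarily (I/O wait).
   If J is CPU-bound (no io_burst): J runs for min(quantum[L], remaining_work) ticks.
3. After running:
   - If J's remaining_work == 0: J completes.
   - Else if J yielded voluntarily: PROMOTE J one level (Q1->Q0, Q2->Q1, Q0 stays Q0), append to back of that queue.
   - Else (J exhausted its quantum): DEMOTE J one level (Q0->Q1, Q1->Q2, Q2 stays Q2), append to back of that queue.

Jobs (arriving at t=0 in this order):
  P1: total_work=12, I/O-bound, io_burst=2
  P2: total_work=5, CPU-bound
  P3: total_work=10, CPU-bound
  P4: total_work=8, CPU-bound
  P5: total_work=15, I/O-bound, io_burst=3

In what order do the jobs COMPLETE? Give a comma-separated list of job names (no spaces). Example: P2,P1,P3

Answer: P5,P1,P2,P3,P4

Derivation:
t=0-2: P1@Q0 runs 2, rem=10, I/O yield, promote→Q0. Q0=[P2,P3,P4,P5,P1] Q1=[] Q2=[]
t=2-5: P2@Q0 runs 3, rem=2, quantum used, demote→Q1. Q0=[P3,P4,P5,P1] Q1=[P2] Q2=[]
t=5-8: P3@Q0 runs 3, rem=7, quantum used, demote→Q1. Q0=[P4,P5,P1] Q1=[P2,P3] Q2=[]
t=8-11: P4@Q0 runs 3, rem=5, quantum used, demote→Q1. Q0=[P5,P1] Q1=[P2,P3,P4] Q2=[]
t=11-14: P5@Q0 runs 3, rem=12, I/O yield, promote→Q0. Q0=[P1,P5] Q1=[P2,P3,P4] Q2=[]
t=14-16: P1@Q0 runs 2, rem=8, I/O yield, promote→Q0. Q0=[P5,P1] Q1=[P2,P3,P4] Q2=[]
t=16-19: P5@Q0 runs 3, rem=9, I/O yield, promote→Q0. Q0=[P1,P5] Q1=[P2,P3,P4] Q2=[]
t=19-21: P1@Q0 runs 2, rem=6, I/O yield, promote→Q0. Q0=[P5,P1] Q1=[P2,P3,P4] Q2=[]
t=21-24: P5@Q0 runs 3, rem=6, I/O yield, promote→Q0. Q0=[P1,P5] Q1=[P2,P3,P4] Q2=[]
t=24-26: P1@Q0 runs 2, rem=4, I/O yield, promote→Q0. Q0=[P5,P1] Q1=[P2,P3,P4] Q2=[]
t=26-29: P5@Q0 runs 3, rem=3, I/O yield, promote→Q0. Q0=[P1,P5] Q1=[P2,P3,P4] Q2=[]
t=29-31: P1@Q0 runs 2, rem=2, I/O yield, promote→Q0. Q0=[P5,P1] Q1=[P2,P3,P4] Q2=[]
t=31-34: P5@Q0 runs 3, rem=0, completes. Q0=[P1] Q1=[P2,P3,P4] Q2=[]
t=34-36: P1@Q0 runs 2, rem=0, completes. Q0=[] Q1=[P2,P3,P4] Q2=[]
t=36-38: P2@Q1 runs 2, rem=0, completes. Q0=[] Q1=[P3,P4] Q2=[]
t=38-42: P3@Q1 runs 4, rem=3, quantum used, demote→Q2. Q0=[] Q1=[P4] Q2=[P3]
t=42-46: P4@Q1 runs 4, rem=1, quantum used, demote→Q2. Q0=[] Q1=[] Q2=[P3,P4]
t=46-49: P3@Q2 runs 3, rem=0, completes. Q0=[] Q1=[] Q2=[P4]
t=49-50: P4@Q2 runs 1, rem=0, completes. Q0=[] Q1=[] Q2=[]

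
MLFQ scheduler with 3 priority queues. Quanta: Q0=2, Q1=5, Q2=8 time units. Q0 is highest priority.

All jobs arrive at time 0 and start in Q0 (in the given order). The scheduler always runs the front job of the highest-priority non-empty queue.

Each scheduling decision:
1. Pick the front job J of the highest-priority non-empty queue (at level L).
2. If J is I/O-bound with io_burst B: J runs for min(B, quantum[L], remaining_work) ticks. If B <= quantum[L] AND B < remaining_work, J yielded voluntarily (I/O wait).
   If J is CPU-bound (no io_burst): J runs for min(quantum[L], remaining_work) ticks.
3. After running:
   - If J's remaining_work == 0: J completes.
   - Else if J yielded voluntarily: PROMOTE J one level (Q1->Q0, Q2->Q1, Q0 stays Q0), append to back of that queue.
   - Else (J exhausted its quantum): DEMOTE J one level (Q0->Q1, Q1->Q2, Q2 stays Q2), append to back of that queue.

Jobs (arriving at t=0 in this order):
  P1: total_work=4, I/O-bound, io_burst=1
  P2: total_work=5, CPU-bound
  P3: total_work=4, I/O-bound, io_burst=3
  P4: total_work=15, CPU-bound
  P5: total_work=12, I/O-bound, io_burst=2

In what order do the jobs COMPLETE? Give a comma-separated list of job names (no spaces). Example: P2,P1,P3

t=0-1: P1@Q0 runs 1, rem=3, I/O yield, promote→Q0. Q0=[P2,P3,P4,P5,P1] Q1=[] Q2=[]
t=1-3: P2@Q0 runs 2, rem=3, quantum used, demote→Q1. Q0=[P3,P4,P5,P1] Q1=[P2] Q2=[]
t=3-5: P3@Q0 runs 2, rem=2, quantum used, demote→Q1. Q0=[P4,P5,P1] Q1=[P2,P3] Q2=[]
t=5-7: P4@Q0 runs 2, rem=13, quantum used, demote→Q1. Q0=[P5,P1] Q1=[P2,P3,P4] Q2=[]
t=7-9: P5@Q0 runs 2, rem=10, I/O yield, promote→Q0. Q0=[P1,P5] Q1=[P2,P3,P4] Q2=[]
t=9-10: P1@Q0 runs 1, rem=2, I/O yield, promote→Q0. Q0=[P5,P1] Q1=[P2,P3,P4] Q2=[]
t=10-12: P5@Q0 runs 2, rem=8, I/O yield, promote→Q0. Q0=[P1,P5] Q1=[P2,P3,P4] Q2=[]
t=12-13: P1@Q0 runs 1, rem=1, I/O yield, promote→Q0. Q0=[P5,P1] Q1=[P2,P3,P4] Q2=[]
t=13-15: P5@Q0 runs 2, rem=6, I/O yield, promote→Q0. Q0=[P1,P5] Q1=[P2,P3,P4] Q2=[]
t=15-16: P1@Q0 runs 1, rem=0, completes. Q0=[P5] Q1=[P2,P3,P4] Q2=[]
t=16-18: P5@Q0 runs 2, rem=4, I/O yield, promote→Q0. Q0=[P5] Q1=[P2,P3,P4] Q2=[]
t=18-20: P5@Q0 runs 2, rem=2, I/O yield, promote→Q0. Q0=[P5] Q1=[P2,P3,P4] Q2=[]
t=20-22: P5@Q0 runs 2, rem=0, completes. Q0=[] Q1=[P2,P3,P4] Q2=[]
t=22-25: P2@Q1 runs 3, rem=0, completes. Q0=[] Q1=[P3,P4] Q2=[]
t=25-27: P3@Q1 runs 2, rem=0, completes. Q0=[] Q1=[P4] Q2=[]
t=27-32: P4@Q1 runs 5, rem=8, quantum used, demote→Q2. Q0=[] Q1=[] Q2=[P4]
t=32-40: P4@Q2 runs 8, rem=0, completes. Q0=[] Q1=[] Q2=[]

Answer: P1,P5,P2,P3,P4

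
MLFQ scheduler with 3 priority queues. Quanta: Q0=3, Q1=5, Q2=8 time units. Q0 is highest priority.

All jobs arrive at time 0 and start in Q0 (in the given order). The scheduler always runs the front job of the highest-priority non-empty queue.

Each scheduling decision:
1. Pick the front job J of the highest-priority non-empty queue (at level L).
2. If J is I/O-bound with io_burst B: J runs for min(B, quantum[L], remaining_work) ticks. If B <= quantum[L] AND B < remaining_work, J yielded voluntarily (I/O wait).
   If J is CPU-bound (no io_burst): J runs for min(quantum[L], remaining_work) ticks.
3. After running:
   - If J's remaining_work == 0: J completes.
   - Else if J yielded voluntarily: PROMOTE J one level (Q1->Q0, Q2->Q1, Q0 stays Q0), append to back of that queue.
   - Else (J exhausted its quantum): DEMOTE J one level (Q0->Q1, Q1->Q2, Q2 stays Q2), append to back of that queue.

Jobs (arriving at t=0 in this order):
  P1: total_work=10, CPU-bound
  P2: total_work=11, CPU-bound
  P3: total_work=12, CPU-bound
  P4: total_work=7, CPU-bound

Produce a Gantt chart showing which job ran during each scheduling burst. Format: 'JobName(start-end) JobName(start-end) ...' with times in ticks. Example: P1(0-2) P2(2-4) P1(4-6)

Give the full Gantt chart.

Answer: P1(0-3) P2(3-6) P3(6-9) P4(9-12) P1(12-17) P2(17-22) P3(22-27) P4(27-31) P1(31-33) P2(33-36) P3(36-40)

Derivation:
t=0-3: P1@Q0 runs 3, rem=7, quantum used, demote→Q1. Q0=[P2,P3,P4] Q1=[P1] Q2=[]
t=3-6: P2@Q0 runs 3, rem=8, quantum used, demote→Q1. Q0=[P3,P4] Q1=[P1,P2] Q2=[]
t=6-9: P3@Q0 runs 3, rem=9, quantum used, demote→Q1. Q0=[P4] Q1=[P1,P2,P3] Q2=[]
t=9-12: P4@Q0 runs 3, rem=4, quantum used, demote→Q1. Q0=[] Q1=[P1,P2,P3,P4] Q2=[]
t=12-17: P1@Q1 runs 5, rem=2, quantum used, demote→Q2. Q0=[] Q1=[P2,P3,P4] Q2=[P1]
t=17-22: P2@Q1 runs 5, rem=3, quantum used, demote→Q2. Q0=[] Q1=[P3,P4] Q2=[P1,P2]
t=22-27: P3@Q1 runs 5, rem=4, quantum used, demote→Q2. Q0=[] Q1=[P4] Q2=[P1,P2,P3]
t=27-31: P4@Q1 runs 4, rem=0, completes. Q0=[] Q1=[] Q2=[P1,P2,P3]
t=31-33: P1@Q2 runs 2, rem=0, completes. Q0=[] Q1=[] Q2=[P2,P3]
t=33-36: P2@Q2 runs 3, rem=0, completes. Q0=[] Q1=[] Q2=[P3]
t=36-40: P3@Q2 runs 4, rem=0, completes. Q0=[] Q1=[] Q2=[]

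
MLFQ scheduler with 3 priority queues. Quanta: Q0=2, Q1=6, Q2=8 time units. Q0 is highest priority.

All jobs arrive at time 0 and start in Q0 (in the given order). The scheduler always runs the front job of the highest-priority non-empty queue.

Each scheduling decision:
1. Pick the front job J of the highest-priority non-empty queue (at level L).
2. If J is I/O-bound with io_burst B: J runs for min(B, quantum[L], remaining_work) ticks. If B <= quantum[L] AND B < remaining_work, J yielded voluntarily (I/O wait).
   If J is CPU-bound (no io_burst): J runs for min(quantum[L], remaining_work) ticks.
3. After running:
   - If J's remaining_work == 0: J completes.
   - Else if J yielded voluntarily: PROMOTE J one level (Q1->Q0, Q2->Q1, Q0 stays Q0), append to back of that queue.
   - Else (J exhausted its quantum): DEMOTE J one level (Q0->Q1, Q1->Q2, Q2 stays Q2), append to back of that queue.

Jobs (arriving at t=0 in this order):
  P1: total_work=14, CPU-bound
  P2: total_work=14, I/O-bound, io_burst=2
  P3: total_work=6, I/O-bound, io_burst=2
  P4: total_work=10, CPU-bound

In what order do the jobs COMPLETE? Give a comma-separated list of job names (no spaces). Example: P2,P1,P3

t=0-2: P1@Q0 runs 2, rem=12, quantum used, demote→Q1. Q0=[P2,P3,P4] Q1=[P1] Q2=[]
t=2-4: P2@Q0 runs 2, rem=12, I/O yield, promote→Q0. Q0=[P3,P4,P2] Q1=[P1] Q2=[]
t=4-6: P3@Q0 runs 2, rem=4, I/O yield, promote→Q0. Q0=[P4,P2,P3] Q1=[P1] Q2=[]
t=6-8: P4@Q0 runs 2, rem=8, quantum used, demote→Q1. Q0=[P2,P3] Q1=[P1,P4] Q2=[]
t=8-10: P2@Q0 runs 2, rem=10, I/O yield, promote→Q0. Q0=[P3,P2] Q1=[P1,P4] Q2=[]
t=10-12: P3@Q0 runs 2, rem=2, I/O yield, promote→Q0. Q0=[P2,P3] Q1=[P1,P4] Q2=[]
t=12-14: P2@Q0 runs 2, rem=8, I/O yield, promote→Q0. Q0=[P3,P2] Q1=[P1,P4] Q2=[]
t=14-16: P3@Q0 runs 2, rem=0, completes. Q0=[P2] Q1=[P1,P4] Q2=[]
t=16-18: P2@Q0 runs 2, rem=6, I/O yield, promote→Q0. Q0=[P2] Q1=[P1,P4] Q2=[]
t=18-20: P2@Q0 runs 2, rem=4, I/O yield, promote→Q0. Q0=[P2] Q1=[P1,P4] Q2=[]
t=20-22: P2@Q0 runs 2, rem=2, I/O yield, promote→Q0. Q0=[P2] Q1=[P1,P4] Q2=[]
t=22-24: P2@Q0 runs 2, rem=0, completes. Q0=[] Q1=[P1,P4] Q2=[]
t=24-30: P1@Q1 runs 6, rem=6, quantum used, demote→Q2. Q0=[] Q1=[P4] Q2=[P1]
t=30-36: P4@Q1 runs 6, rem=2, quantum used, demote→Q2. Q0=[] Q1=[] Q2=[P1,P4]
t=36-42: P1@Q2 runs 6, rem=0, completes. Q0=[] Q1=[] Q2=[P4]
t=42-44: P4@Q2 runs 2, rem=0, completes. Q0=[] Q1=[] Q2=[]

Answer: P3,P2,P1,P4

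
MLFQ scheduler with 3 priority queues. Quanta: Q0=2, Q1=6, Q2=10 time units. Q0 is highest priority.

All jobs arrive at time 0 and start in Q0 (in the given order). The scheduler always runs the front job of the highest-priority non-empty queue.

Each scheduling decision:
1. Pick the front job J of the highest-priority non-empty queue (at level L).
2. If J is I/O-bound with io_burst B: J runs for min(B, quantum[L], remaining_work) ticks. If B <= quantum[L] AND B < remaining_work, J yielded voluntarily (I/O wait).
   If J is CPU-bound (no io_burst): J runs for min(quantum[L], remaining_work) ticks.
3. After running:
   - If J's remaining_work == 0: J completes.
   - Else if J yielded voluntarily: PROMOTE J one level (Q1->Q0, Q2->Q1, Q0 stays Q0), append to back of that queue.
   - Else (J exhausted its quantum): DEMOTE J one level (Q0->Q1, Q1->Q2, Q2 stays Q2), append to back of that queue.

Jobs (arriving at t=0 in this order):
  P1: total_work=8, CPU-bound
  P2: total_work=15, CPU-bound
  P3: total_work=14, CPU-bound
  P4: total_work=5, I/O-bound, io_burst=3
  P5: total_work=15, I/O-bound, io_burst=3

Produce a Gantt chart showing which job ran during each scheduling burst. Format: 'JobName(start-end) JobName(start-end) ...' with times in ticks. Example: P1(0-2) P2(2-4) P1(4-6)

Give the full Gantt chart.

t=0-2: P1@Q0 runs 2, rem=6, quantum used, demote→Q1. Q0=[P2,P3,P4,P5] Q1=[P1] Q2=[]
t=2-4: P2@Q0 runs 2, rem=13, quantum used, demote→Q1. Q0=[P3,P4,P5] Q1=[P1,P2] Q2=[]
t=4-6: P3@Q0 runs 2, rem=12, quantum used, demote→Q1. Q0=[P4,P5] Q1=[P1,P2,P3] Q2=[]
t=6-8: P4@Q0 runs 2, rem=3, quantum used, demote→Q1. Q0=[P5] Q1=[P1,P2,P3,P4] Q2=[]
t=8-10: P5@Q0 runs 2, rem=13, quantum used, demote→Q1. Q0=[] Q1=[P1,P2,P3,P4,P5] Q2=[]
t=10-16: P1@Q1 runs 6, rem=0, completes. Q0=[] Q1=[P2,P3,P4,P5] Q2=[]
t=16-22: P2@Q1 runs 6, rem=7, quantum used, demote→Q2. Q0=[] Q1=[P3,P4,P5] Q2=[P2]
t=22-28: P3@Q1 runs 6, rem=6, quantum used, demote→Q2. Q0=[] Q1=[P4,P5] Q2=[P2,P3]
t=28-31: P4@Q1 runs 3, rem=0, completes. Q0=[] Q1=[P5] Q2=[P2,P3]
t=31-34: P5@Q1 runs 3, rem=10, I/O yield, promote→Q0. Q0=[P5] Q1=[] Q2=[P2,P3]
t=34-36: P5@Q0 runs 2, rem=8, quantum used, demote→Q1. Q0=[] Q1=[P5] Q2=[P2,P3]
t=36-39: P5@Q1 runs 3, rem=5, I/O yield, promote→Q0. Q0=[P5] Q1=[] Q2=[P2,P3]
t=39-41: P5@Q0 runs 2, rem=3, quantum used, demote→Q1. Q0=[] Q1=[P5] Q2=[P2,P3]
t=41-44: P5@Q1 runs 3, rem=0, completes. Q0=[] Q1=[] Q2=[P2,P3]
t=44-51: P2@Q2 runs 7, rem=0, completes. Q0=[] Q1=[] Q2=[P3]
t=51-57: P3@Q2 runs 6, rem=0, completes. Q0=[] Q1=[] Q2=[]

Answer: P1(0-2) P2(2-4) P3(4-6) P4(6-8) P5(8-10) P1(10-16) P2(16-22) P3(22-28) P4(28-31) P5(31-34) P5(34-36) P5(36-39) P5(39-41) P5(41-44) P2(44-51) P3(51-57)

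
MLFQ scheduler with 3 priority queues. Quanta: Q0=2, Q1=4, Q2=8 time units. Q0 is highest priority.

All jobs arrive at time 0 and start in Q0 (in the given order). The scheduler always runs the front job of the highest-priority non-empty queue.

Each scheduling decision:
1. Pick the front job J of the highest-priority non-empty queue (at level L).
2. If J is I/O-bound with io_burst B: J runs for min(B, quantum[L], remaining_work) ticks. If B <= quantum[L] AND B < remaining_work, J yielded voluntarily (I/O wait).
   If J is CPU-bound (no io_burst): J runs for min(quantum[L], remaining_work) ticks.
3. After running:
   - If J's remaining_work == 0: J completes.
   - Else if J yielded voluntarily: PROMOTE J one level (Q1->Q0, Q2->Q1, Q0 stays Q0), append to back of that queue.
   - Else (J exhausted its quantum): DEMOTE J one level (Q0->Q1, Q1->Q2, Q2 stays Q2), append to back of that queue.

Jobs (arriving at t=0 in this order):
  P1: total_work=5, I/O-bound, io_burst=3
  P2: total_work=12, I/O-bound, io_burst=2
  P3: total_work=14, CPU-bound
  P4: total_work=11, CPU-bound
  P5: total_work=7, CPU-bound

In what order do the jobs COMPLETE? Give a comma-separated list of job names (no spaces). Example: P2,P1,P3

Answer: P2,P1,P3,P4,P5

Derivation:
t=0-2: P1@Q0 runs 2, rem=3, quantum used, demote→Q1. Q0=[P2,P3,P4,P5] Q1=[P1] Q2=[]
t=2-4: P2@Q0 runs 2, rem=10, I/O yield, promote→Q0. Q0=[P3,P4,P5,P2] Q1=[P1] Q2=[]
t=4-6: P3@Q0 runs 2, rem=12, quantum used, demote→Q1. Q0=[P4,P5,P2] Q1=[P1,P3] Q2=[]
t=6-8: P4@Q0 runs 2, rem=9, quantum used, demote→Q1. Q0=[P5,P2] Q1=[P1,P3,P4] Q2=[]
t=8-10: P5@Q0 runs 2, rem=5, quantum used, demote→Q1. Q0=[P2] Q1=[P1,P3,P4,P5] Q2=[]
t=10-12: P2@Q0 runs 2, rem=8, I/O yield, promote→Q0. Q0=[P2] Q1=[P1,P3,P4,P5] Q2=[]
t=12-14: P2@Q0 runs 2, rem=6, I/O yield, promote→Q0. Q0=[P2] Q1=[P1,P3,P4,P5] Q2=[]
t=14-16: P2@Q0 runs 2, rem=4, I/O yield, promote→Q0. Q0=[P2] Q1=[P1,P3,P4,P5] Q2=[]
t=16-18: P2@Q0 runs 2, rem=2, I/O yield, promote→Q0. Q0=[P2] Q1=[P1,P3,P4,P5] Q2=[]
t=18-20: P2@Q0 runs 2, rem=0, completes. Q0=[] Q1=[P1,P3,P4,P5] Q2=[]
t=20-23: P1@Q1 runs 3, rem=0, completes. Q0=[] Q1=[P3,P4,P5] Q2=[]
t=23-27: P3@Q1 runs 4, rem=8, quantum used, demote→Q2. Q0=[] Q1=[P4,P5] Q2=[P3]
t=27-31: P4@Q1 runs 4, rem=5, quantum used, demote→Q2. Q0=[] Q1=[P5] Q2=[P3,P4]
t=31-35: P5@Q1 runs 4, rem=1, quantum used, demote→Q2. Q0=[] Q1=[] Q2=[P3,P4,P5]
t=35-43: P3@Q2 runs 8, rem=0, completes. Q0=[] Q1=[] Q2=[P4,P5]
t=43-48: P4@Q2 runs 5, rem=0, completes. Q0=[] Q1=[] Q2=[P5]
t=48-49: P5@Q2 runs 1, rem=0, completes. Q0=[] Q1=[] Q2=[]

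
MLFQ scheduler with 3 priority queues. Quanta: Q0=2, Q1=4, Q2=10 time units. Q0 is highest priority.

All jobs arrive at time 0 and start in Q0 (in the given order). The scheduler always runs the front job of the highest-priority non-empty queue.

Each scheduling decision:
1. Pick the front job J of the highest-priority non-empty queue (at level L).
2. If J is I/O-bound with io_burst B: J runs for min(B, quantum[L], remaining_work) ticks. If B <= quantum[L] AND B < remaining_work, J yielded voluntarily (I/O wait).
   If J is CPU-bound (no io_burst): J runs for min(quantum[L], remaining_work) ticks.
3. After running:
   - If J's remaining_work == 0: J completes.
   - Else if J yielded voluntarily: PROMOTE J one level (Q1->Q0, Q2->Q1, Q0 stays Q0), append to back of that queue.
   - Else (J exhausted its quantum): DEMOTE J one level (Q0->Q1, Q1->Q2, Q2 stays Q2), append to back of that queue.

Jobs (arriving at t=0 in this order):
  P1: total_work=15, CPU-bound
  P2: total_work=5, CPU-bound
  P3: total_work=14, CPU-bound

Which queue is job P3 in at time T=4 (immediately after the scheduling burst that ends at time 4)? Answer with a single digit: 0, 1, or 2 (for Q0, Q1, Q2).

Answer: 0

Derivation:
t=0-2: P1@Q0 runs 2, rem=13, quantum used, demote→Q1. Q0=[P2,P3] Q1=[P1] Q2=[]
t=2-4: P2@Q0 runs 2, rem=3, quantum used, demote→Q1. Q0=[P3] Q1=[P1,P2] Q2=[]
t=4-6: P3@Q0 runs 2, rem=12, quantum used, demote→Q1. Q0=[] Q1=[P1,P2,P3] Q2=[]
t=6-10: P1@Q1 runs 4, rem=9, quantum used, demote→Q2. Q0=[] Q1=[P2,P3] Q2=[P1]
t=10-13: P2@Q1 runs 3, rem=0, completes. Q0=[] Q1=[P3] Q2=[P1]
t=13-17: P3@Q1 runs 4, rem=8, quantum used, demote→Q2. Q0=[] Q1=[] Q2=[P1,P3]
t=17-26: P1@Q2 runs 9, rem=0, completes. Q0=[] Q1=[] Q2=[P3]
t=26-34: P3@Q2 runs 8, rem=0, completes. Q0=[] Q1=[] Q2=[]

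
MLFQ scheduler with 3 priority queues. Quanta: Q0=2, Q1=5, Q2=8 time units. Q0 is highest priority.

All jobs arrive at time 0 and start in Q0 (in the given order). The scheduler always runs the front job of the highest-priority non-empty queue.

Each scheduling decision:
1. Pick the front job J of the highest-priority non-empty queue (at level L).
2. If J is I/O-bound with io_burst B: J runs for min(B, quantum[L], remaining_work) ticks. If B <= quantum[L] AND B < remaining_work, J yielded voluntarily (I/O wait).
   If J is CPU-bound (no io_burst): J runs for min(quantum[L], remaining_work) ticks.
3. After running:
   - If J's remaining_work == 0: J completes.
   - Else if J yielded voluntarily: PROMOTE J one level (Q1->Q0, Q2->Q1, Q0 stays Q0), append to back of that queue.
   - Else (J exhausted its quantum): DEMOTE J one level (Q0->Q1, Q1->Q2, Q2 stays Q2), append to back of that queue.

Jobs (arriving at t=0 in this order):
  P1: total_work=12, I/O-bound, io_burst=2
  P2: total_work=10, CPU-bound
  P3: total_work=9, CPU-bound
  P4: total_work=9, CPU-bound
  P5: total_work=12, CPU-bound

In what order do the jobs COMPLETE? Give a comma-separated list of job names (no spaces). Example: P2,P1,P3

t=0-2: P1@Q0 runs 2, rem=10, I/O yield, promote→Q0. Q0=[P2,P3,P4,P5,P1] Q1=[] Q2=[]
t=2-4: P2@Q0 runs 2, rem=8, quantum used, demote→Q1. Q0=[P3,P4,P5,P1] Q1=[P2] Q2=[]
t=4-6: P3@Q0 runs 2, rem=7, quantum used, demote→Q1. Q0=[P4,P5,P1] Q1=[P2,P3] Q2=[]
t=6-8: P4@Q0 runs 2, rem=7, quantum used, demote→Q1. Q0=[P5,P1] Q1=[P2,P3,P4] Q2=[]
t=8-10: P5@Q0 runs 2, rem=10, quantum used, demote→Q1. Q0=[P1] Q1=[P2,P3,P4,P5] Q2=[]
t=10-12: P1@Q0 runs 2, rem=8, I/O yield, promote→Q0. Q0=[P1] Q1=[P2,P3,P4,P5] Q2=[]
t=12-14: P1@Q0 runs 2, rem=6, I/O yield, promote→Q0. Q0=[P1] Q1=[P2,P3,P4,P5] Q2=[]
t=14-16: P1@Q0 runs 2, rem=4, I/O yield, promote→Q0. Q0=[P1] Q1=[P2,P3,P4,P5] Q2=[]
t=16-18: P1@Q0 runs 2, rem=2, I/O yield, promote→Q0. Q0=[P1] Q1=[P2,P3,P4,P5] Q2=[]
t=18-20: P1@Q0 runs 2, rem=0, completes. Q0=[] Q1=[P2,P3,P4,P5] Q2=[]
t=20-25: P2@Q1 runs 5, rem=3, quantum used, demote→Q2. Q0=[] Q1=[P3,P4,P5] Q2=[P2]
t=25-30: P3@Q1 runs 5, rem=2, quantum used, demote→Q2. Q0=[] Q1=[P4,P5] Q2=[P2,P3]
t=30-35: P4@Q1 runs 5, rem=2, quantum used, demote→Q2. Q0=[] Q1=[P5] Q2=[P2,P3,P4]
t=35-40: P5@Q1 runs 5, rem=5, quantum used, demote→Q2. Q0=[] Q1=[] Q2=[P2,P3,P4,P5]
t=40-43: P2@Q2 runs 3, rem=0, completes. Q0=[] Q1=[] Q2=[P3,P4,P5]
t=43-45: P3@Q2 runs 2, rem=0, completes. Q0=[] Q1=[] Q2=[P4,P5]
t=45-47: P4@Q2 runs 2, rem=0, completes. Q0=[] Q1=[] Q2=[P5]
t=47-52: P5@Q2 runs 5, rem=0, completes. Q0=[] Q1=[] Q2=[]

Answer: P1,P2,P3,P4,P5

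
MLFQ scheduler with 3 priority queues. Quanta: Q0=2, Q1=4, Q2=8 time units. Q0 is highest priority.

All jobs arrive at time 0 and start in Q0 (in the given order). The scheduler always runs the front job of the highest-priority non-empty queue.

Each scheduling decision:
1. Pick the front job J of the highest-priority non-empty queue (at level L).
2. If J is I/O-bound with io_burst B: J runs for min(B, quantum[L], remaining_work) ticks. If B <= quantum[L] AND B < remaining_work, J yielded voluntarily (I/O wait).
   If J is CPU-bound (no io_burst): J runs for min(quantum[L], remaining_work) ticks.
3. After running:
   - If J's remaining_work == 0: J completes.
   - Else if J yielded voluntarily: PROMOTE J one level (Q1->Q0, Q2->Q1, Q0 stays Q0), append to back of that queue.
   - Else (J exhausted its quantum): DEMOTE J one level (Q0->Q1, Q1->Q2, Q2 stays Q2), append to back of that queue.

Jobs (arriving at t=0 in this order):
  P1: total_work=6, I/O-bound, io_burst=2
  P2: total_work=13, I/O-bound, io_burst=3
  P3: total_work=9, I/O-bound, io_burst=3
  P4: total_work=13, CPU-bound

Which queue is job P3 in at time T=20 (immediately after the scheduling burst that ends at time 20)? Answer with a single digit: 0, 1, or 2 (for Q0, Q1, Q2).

Answer: 0

Derivation:
t=0-2: P1@Q0 runs 2, rem=4, I/O yield, promote→Q0. Q0=[P2,P3,P4,P1] Q1=[] Q2=[]
t=2-4: P2@Q0 runs 2, rem=11, quantum used, demote→Q1. Q0=[P3,P4,P1] Q1=[P2] Q2=[]
t=4-6: P3@Q0 runs 2, rem=7, quantum used, demote→Q1. Q0=[P4,P1] Q1=[P2,P3] Q2=[]
t=6-8: P4@Q0 runs 2, rem=11, quantum used, demote→Q1. Q0=[P1] Q1=[P2,P3,P4] Q2=[]
t=8-10: P1@Q0 runs 2, rem=2, I/O yield, promote→Q0. Q0=[P1] Q1=[P2,P3,P4] Q2=[]
t=10-12: P1@Q0 runs 2, rem=0, completes. Q0=[] Q1=[P2,P3,P4] Q2=[]
t=12-15: P2@Q1 runs 3, rem=8, I/O yield, promote→Q0. Q0=[P2] Q1=[P3,P4] Q2=[]
t=15-17: P2@Q0 runs 2, rem=6, quantum used, demote→Q1. Q0=[] Q1=[P3,P4,P2] Q2=[]
t=17-20: P3@Q1 runs 3, rem=4, I/O yield, promote→Q0. Q0=[P3] Q1=[P4,P2] Q2=[]
t=20-22: P3@Q0 runs 2, rem=2, quantum used, demote→Q1. Q0=[] Q1=[P4,P2,P3] Q2=[]
t=22-26: P4@Q1 runs 4, rem=7, quantum used, demote→Q2. Q0=[] Q1=[P2,P3] Q2=[P4]
t=26-29: P2@Q1 runs 3, rem=3, I/O yield, promote→Q0. Q0=[P2] Q1=[P3] Q2=[P4]
t=29-31: P2@Q0 runs 2, rem=1, quantum used, demote→Q1. Q0=[] Q1=[P3,P2] Q2=[P4]
t=31-33: P3@Q1 runs 2, rem=0, completes. Q0=[] Q1=[P2] Q2=[P4]
t=33-34: P2@Q1 runs 1, rem=0, completes. Q0=[] Q1=[] Q2=[P4]
t=34-41: P4@Q2 runs 7, rem=0, completes. Q0=[] Q1=[] Q2=[]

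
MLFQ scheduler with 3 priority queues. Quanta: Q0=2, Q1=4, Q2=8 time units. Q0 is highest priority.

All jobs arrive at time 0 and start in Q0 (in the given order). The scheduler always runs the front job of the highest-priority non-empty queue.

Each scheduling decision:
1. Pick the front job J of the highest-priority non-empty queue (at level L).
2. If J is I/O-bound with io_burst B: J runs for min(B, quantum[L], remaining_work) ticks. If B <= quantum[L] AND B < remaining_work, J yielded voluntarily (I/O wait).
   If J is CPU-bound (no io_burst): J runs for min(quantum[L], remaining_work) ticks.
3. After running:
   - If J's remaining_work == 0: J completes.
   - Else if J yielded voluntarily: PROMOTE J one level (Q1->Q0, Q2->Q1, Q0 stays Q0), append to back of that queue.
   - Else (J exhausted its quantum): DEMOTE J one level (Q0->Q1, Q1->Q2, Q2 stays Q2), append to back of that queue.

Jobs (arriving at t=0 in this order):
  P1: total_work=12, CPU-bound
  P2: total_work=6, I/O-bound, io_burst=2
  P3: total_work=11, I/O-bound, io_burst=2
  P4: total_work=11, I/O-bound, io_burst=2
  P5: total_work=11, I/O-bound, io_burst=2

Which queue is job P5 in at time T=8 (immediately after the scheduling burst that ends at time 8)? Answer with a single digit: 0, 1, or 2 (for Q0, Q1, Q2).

t=0-2: P1@Q0 runs 2, rem=10, quantum used, demote→Q1. Q0=[P2,P3,P4,P5] Q1=[P1] Q2=[]
t=2-4: P2@Q0 runs 2, rem=4, I/O yield, promote→Q0. Q0=[P3,P4,P5,P2] Q1=[P1] Q2=[]
t=4-6: P3@Q0 runs 2, rem=9, I/O yield, promote→Q0. Q0=[P4,P5,P2,P3] Q1=[P1] Q2=[]
t=6-8: P4@Q0 runs 2, rem=9, I/O yield, promote→Q0. Q0=[P5,P2,P3,P4] Q1=[P1] Q2=[]
t=8-10: P5@Q0 runs 2, rem=9, I/O yield, promote→Q0. Q0=[P2,P3,P4,P5] Q1=[P1] Q2=[]
t=10-12: P2@Q0 runs 2, rem=2, I/O yield, promote→Q0. Q0=[P3,P4,P5,P2] Q1=[P1] Q2=[]
t=12-14: P3@Q0 runs 2, rem=7, I/O yield, promote→Q0. Q0=[P4,P5,P2,P3] Q1=[P1] Q2=[]
t=14-16: P4@Q0 runs 2, rem=7, I/O yield, promote→Q0. Q0=[P5,P2,P3,P4] Q1=[P1] Q2=[]
t=16-18: P5@Q0 runs 2, rem=7, I/O yield, promote→Q0. Q0=[P2,P3,P4,P5] Q1=[P1] Q2=[]
t=18-20: P2@Q0 runs 2, rem=0, completes. Q0=[P3,P4,P5] Q1=[P1] Q2=[]
t=20-22: P3@Q0 runs 2, rem=5, I/O yield, promote→Q0. Q0=[P4,P5,P3] Q1=[P1] Q2=[]
t=22-24: P4@Q0 runs 2, rem=5, I/O yield, promote→Q0. Q0=[P5,P3,P4] Q1=[P1] Q2=[]
t=24-26: P5@Q0 runs 2, rem=5, I/O yield, promote→Q0. Q0=[P3,P4,P5] Q1=[P1] Q2=[]
t=26-28: P3@Q0 runs 2, rem=3, I/O yield, promote→Q0. Q0=[P4,P5,P3] Q1=[P1] Q2=[]
t=28-30: P4@Q0 runs 2, rem=3, I/O yield, promote→Q0. Q0=[P5,P3,P4] Q1=[P1] Q2=[]
t=30-32: P5@Q0 runs 2, rem=3, I/O yield, promote→Q0. Q0=[P3,P4,P5] Q1=[P1] Q2=[]
t=32-34: P3@Q0 runs 2, rem=1, I/O yield, promote→Q0. Q0=[P4,P5,P3] Q1=[P1] Q2=[]
t=34-36: P4@Q0 runs 2, rem=1, I/O yield, promote→Q0. Q0=[P5,P3,P4] Q1=[P1] Q2=[]
t=36-38: P5@Q0 runs 2, rem=1, I/O yield, promote→Q0. Q0=[P3,P4,P5] Q1=[P1] Q2=[]
t=38-39: P3@Q0 runs 1, rem=0, completes. Q0=[P4,P5] Q1=[P1] Q2=[]
t=39-40: P4@Q0 runs 1, rem=0, completes. Q0=[P5] Q1=[P1] Q2=[]
t=40-41: P5@Q0 runs 1, rem=0, completes. Q0=[] Q1=[P1] Q2=[]
t=41-45: P1@Q1 runs 4, rem=6, quantum used, demote→Q2. Q0=[] Q1=[] Q2=[P1]
t=45-51: P1@Q2 runs 6, rem=0, completes. Q0=[] Q1=[] Q2=[]

Answer: 0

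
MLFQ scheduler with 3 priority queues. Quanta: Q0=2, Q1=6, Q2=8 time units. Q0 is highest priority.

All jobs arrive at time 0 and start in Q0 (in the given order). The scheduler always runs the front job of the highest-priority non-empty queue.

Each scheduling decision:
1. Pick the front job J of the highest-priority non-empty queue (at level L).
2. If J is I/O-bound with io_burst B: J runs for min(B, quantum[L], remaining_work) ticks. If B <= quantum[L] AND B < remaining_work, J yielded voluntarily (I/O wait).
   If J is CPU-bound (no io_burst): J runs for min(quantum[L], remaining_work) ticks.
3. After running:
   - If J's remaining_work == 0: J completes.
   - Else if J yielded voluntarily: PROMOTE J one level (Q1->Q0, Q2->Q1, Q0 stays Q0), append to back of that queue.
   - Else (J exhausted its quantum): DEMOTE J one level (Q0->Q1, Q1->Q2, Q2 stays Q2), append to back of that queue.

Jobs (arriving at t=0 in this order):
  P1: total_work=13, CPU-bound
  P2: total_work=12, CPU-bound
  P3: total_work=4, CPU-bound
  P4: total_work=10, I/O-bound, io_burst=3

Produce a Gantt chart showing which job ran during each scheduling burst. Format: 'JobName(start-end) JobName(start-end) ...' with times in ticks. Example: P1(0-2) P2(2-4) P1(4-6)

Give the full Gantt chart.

Answer: P1(0-2) P2(2-4) P3(4-6) P4(6-8) P1(8-14) P2(14-20) P3(20-22) P4(22-25) P4(25-27) P4(27-30) P1(30-35) P2(35-39)

Derivation:
t=0-2: P1@Q0 runs 2, rem=11, quantum used, demote→Q1. Q0=[P2,P3,P4] Q1=[P1] Q2=[]
t=2-4: P2@Q0 runs 2, rem=10, quantum used, demote→Q1. Q0=[P3,P4] Q1=[P1,P2] Q2=[]
t=4-6: P3@Q0 runs 2, rem=2, quantum used, demote→Q1. Q0=[P4] Q1=[P1,P2,P3] Q2=[]
t=6-8: P4@Q0 runs 2, rem=8, quantum used, demote→Q1. Q0=[] Q1=[P1,P2,P3,P4] Q2=[]
t=8-14: P1@Q1 runs 6, rem=5, quantum used, demote→Q2. Q0=[] Q1=[P2,P3,P4] Q2=[P1]
t=14-20: P2@Q1 runs 6, rem=4, quantum used, demote→Q2. Q0=[] Q1=[P3,P4] Q2=[P1,P2]
t=20-22: P3@Q1 runs 2, rem=0, completes. Q0=[] Q1=[P4] Q2=[P1,P2]
t=22-25: P4@Q1 runs 3, rem=5, I/O yield, promote→Q0. Q0=[P4] Q1=[] Q2=[P1,P2]
t=25-27: P4@Q0 runs 2, rem=3, quantum used, demote→Q1. Q0=[] Q1=[P4] Q2=[P1,P2]
t=27-30: P4@Q1 runs 3, rem=0, completes. Q0=[] Q1=[] Q2=[P1,P2]
t=30-35: P1@Q2 runs 5, rem=0, completes. Q0=[] Q1=[] Q2=[P2]
t=35-39: P2@Q2 runs 4, rem=0, completes. Q0=[] Q1=[] Q2=[]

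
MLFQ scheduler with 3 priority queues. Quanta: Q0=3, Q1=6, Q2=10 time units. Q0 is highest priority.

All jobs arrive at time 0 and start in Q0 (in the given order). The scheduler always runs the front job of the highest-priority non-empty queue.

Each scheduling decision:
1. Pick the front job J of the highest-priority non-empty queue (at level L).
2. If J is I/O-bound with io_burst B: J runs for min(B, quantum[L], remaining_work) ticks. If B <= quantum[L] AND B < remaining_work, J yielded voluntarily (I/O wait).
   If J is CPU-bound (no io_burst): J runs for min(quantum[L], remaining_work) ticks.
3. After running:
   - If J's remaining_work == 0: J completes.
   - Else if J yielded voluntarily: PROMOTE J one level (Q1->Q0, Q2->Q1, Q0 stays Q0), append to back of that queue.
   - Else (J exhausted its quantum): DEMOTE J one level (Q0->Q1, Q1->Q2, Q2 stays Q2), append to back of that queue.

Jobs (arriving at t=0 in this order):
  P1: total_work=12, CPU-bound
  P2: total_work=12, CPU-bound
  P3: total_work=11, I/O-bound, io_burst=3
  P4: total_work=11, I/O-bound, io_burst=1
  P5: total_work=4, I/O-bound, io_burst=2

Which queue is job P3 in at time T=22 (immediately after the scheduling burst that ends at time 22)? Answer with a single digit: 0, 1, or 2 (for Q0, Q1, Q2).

t=0-3: P1@Q0 runs 3, rem=9, quantum used, demote→Q1. Q0=[P2,P3,P4,P5] Q1=[P1] Q2=[]
t=3-6: P2@Q0 runs 3, rem=9, quantum used, demote→Q1. Q0=[P3,P4,P5] Q1=[P1,P2] Q2=[]
t=6-9: P3@Q0 runs 3, rem=8, I/O yield, promote→Q0. Q0=[P4,P5,P3] Q1=[P1,P2] Q2=[]
t=9-10: P4@Q0 runs 1, rem=10, I/O yield, promote→Q0. Q0=[P5,P3,P4] Q1=[P1,P2] Q2=[]
t=10-12: P5@Q0 runs 2, rem=2, I/O yield, promote→Q0. Q0=[P3,P4,P5] Q1=[P1,P2] Q2=[]
t=12-15: P3@Q0 runs 3, rem=5, I/O yield, promote→Q0. Q0=[P4,P5,P3] Q1=[P1,P2] Q2=[]
t=15-16: P4@Q0 runs 1, rem=9, I/O yield, promote→Q0. Q0=[P5,P3,P4] Q1=[P1,P2] Q2=[]
t=16-18: P5@Q0 runs 2, rem=0, completes. Q0=[P3,P4] Q1=[P1,P2] Q2=[]
t=18-21: P3@Q0 runs 3, rem=2, I/O yield, promote→Q0. Q0=[P4,P3] Q1=[P1,P2] Q2=[]
t=21-22: P4@Q0 runs 1, rem=8, I/O yield, promote→Q0. Q0=[P3,P4] Q1=[P1,P2] Q2=[]
t=22-24: P3@Q0 runs 2, rem=0, completes. Q0=[P4] Q1=[P1,P2] Q2=[]
t=24-25: P4@Q0 runs 1, rem=7, I/O yield, promote→Q0. Q0=[P4] Q1=[P1,P2] Q2=[]
t=25-26: P4@Q0 runs 1, rem=6, I/O yield, promote→Q0. Q0=[P4] Q1=[P1,P2] Q2=[]
t=26-27: P4@Q0 runs 1, rem=5, I/O yield, promote→Q0. Q0=[P4] Q1=[P1,P2] Q2=[]
t=27-28: P4@Q0 runs 1, rem=4, I/O yield, promote→Q0. Q0=[P4] Q1=[P1,P2] Q2=[]
t=28-29: P4@Q0 runs 1, rem=3, I/O yield, promote→Q0. Q0=[P4] Q1=[P1,P2] Q2=[]
t=29-30: P4@Q0 runs 1, rem=2, I/O yield, promote→Q0. Q0=[P4] Q1=[P1,P2] Q2=[]
t=30-31: P4@Q0 runs 1, rem=1, I/O yield, promote→Q0. Q0=[P4] Q1=[P1,P2] Q2=[]
t=31-32: P4@Q0 runs 1, rem=0, completes. Q0=[] Q1=[P1,P2] Q2=[]
t=32-38: P1@Q1 runs 6, rem=3, quantum used, demote→Q2. Q0=[] Q1=[P2] Q2=[P1]
t=38-44: P2@Q1 runs 6, rem=3, quantum used, demote→Q2. Q0=[] Q1=[] Q2=[P1,P2]
t=44-47: P1@Q2 runs 3, rem=0, completes. Q0=[] Q1=[] Q2=[P2]
t=47-50: P2@Q2 runs 3, rem=0, completes. Q0=[] Q1=[] Q2=[]

Answer: 0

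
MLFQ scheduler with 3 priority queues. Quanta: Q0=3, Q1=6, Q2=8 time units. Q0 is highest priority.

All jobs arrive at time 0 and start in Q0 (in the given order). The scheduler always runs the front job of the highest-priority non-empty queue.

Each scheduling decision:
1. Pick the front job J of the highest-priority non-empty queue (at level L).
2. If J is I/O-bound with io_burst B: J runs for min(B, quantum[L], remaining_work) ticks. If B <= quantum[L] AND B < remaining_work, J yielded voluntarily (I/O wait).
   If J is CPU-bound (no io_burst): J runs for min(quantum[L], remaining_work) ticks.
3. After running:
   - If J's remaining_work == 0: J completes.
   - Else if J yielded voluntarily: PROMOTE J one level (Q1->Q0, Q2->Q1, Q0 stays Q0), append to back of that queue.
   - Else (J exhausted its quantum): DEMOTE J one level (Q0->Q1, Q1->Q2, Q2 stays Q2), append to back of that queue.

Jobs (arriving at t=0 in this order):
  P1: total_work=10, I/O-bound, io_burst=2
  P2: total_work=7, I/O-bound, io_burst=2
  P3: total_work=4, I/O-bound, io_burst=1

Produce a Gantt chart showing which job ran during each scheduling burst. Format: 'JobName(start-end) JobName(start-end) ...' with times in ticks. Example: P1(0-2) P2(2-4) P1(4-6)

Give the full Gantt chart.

t=0-2: P1@Q0 runs 2, rem=8, I/O yield, promote→Q0. Q0=[P2,P3,P1] Q1=[] Q2=[]
t=2-4: P2@Q0 runs 2, rem=5, I/O yield, promote→Q0. Q0=[P3,P1,P2] Q1=[] Q2=[]
t=4-5: P3@Q0 runs 1, rem=3, I/O yield, promote→Q0. Q0=[P1,P2,P3] Q1=[] Q2=[]
t=5-7: P1@Q0 runs 2, rem=6, I/O yield, promote→Q0. Q0=[P2,P3,P1] Q1=[] Q2=[]
t=7-9: P2@Q0 runs 2, rem=3, I/O yield, promote→Q0. Q0=[P3,P1,P2] Q1=[] Q2=[]
t=9-10: P3@Q0 runs 1, rem=2, I/O yield, promote→Q0. Q0=[P1,P2,P3] Q1=[] Q2=[]
t=10-12: P1@Q0 runs 2, rem=4, I/O yield, promote→Q0. Q0=[P2,P3,P1] Q1=[] Q2=[]
t=12-14: P2@Q0 runs 2, rem=1, I/O yield, promote→Q0. Q0=[P3,P1,P2] Q1=[] Q2=[]
t=14-15: P3@Q0 runs 1, rem=1, I/O yield, promote→Q0. Q0=[P1,P2,P3] Q1=[] Q2=[]
t=15-17: P1@Q0 runs 2, rem=2, I/O yield, promote→Q0. Q0=[P2,P3,P1] Q1=[] Q2=[]
t=17-18: P2@Q0 runs 1, rem=0, completes. Q0=[P3,P1] Q1=[] Q2=[]
t=18-19: P3@Q0 runs 1, rem=0, completes. Q0=[P1] Q1=[] Q2=[]
t=19-21: P1@Q0 runs 2, rem=0, completes. Q0=[] Q1=[] Q2=[]

Answer: P1(0-2) P2(2-4) P3(4-5) P1(5-7) P2(7-9) P3(9-10) P1(10-12) P2(12-14) P3(14-15) P1(15-17) P2(17-18) P3(18-19) P1(19-21)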